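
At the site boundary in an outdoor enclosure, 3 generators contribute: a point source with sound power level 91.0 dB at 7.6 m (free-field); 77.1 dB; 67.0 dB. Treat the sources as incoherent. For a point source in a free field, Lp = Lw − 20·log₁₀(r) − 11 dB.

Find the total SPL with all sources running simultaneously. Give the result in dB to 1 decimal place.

77.6 dB

Source at 7.6 m: Lp = 91.0 − 20·log₁₀(7.6) − 11 = 62.4 dB.
Sum in the linear (power) domain: Σ 10^(Lᵢ/10) = 10^(62.4/10) + 10^(77.1/10) + 10^(67.0/10) = 5.804e+07.
Back to dB: 10·log₁₀ Σ = 77.6 dB.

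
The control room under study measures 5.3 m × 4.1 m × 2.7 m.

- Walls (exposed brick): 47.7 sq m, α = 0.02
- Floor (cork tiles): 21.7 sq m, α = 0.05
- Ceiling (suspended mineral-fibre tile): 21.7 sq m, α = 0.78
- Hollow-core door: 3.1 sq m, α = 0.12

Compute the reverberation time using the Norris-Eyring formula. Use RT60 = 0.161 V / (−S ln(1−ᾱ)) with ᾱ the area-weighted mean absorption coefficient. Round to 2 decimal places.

S = Σ Sᵢ = 94.2 sq m.
Absorption A = 47.7×0.02 + 21.7×0.05 + 21.7×0.78 + 3.1×0.12 = 19.337 sabins.
Mean coefficient ᾱ = A/S = 0.2053.
Eyring denominator: −S ln(1−ᾱ) = 21.646.
V = 5.3 × 4.1 × 2.7 = 58.671 m³.
RT60 = 0.161 × 58.671 / 21.646 = 0.44 s.

0.44 s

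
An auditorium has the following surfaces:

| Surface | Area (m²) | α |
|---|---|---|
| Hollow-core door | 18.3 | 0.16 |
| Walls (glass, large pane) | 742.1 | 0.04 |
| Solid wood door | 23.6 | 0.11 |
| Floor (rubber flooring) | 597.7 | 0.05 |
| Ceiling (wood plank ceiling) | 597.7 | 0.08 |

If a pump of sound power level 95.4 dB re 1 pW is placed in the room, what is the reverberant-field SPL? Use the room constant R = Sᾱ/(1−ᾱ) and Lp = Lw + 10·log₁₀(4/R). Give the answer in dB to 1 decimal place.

Σ(Sᵢαᵢ) = 18.3×0.16 + 742.1×0.04 + 23.6×0.11 + 597.7×0.05 + 597.7×0.08 = 112.909; total area S = 1979.4 m².
ᾱ = 0.0570, so room constant R = A/(1−ᾱ) = 119.734 m².
Lp = Lw + 10 log₁₀(4/R) = 95.4 -14.76 = 80.6 dB.

80.6 dB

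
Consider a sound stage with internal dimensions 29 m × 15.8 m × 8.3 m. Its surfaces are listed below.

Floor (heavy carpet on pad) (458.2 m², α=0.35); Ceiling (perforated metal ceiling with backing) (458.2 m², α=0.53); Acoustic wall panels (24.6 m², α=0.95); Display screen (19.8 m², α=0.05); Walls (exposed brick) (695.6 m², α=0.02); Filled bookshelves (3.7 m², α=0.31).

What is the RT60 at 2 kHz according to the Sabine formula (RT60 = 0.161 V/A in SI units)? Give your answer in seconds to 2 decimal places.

A = Σ Sᵢαᵢ = 458.2×0.35 + 458.2×0.53 + 24.6×0.95 + 19.8×0.05 + 695.6×0.02 + 3.7×0.31 = 442.635 sabins.
Room volume: 3803.06 m³.
RT60 = 0.161 · V / A = 0.161 × 3803.06 / 442.635 = 1.38 s.

1.38 s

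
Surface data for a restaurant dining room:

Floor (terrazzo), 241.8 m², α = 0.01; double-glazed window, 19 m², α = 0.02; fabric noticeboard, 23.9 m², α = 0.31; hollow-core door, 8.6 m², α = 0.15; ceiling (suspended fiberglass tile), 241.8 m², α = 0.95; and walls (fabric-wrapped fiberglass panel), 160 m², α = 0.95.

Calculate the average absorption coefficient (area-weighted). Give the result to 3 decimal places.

0.566

Total surface area S = 695.1 m².
A = 241.8*0.01 + 19*0.02 + 23.9*0.31 + 8.6*0.15 + 241.8*0.95 + 160*0.95 = 393.207 sabins.
ᾱ = 393.207 / 695.1 = 0.566.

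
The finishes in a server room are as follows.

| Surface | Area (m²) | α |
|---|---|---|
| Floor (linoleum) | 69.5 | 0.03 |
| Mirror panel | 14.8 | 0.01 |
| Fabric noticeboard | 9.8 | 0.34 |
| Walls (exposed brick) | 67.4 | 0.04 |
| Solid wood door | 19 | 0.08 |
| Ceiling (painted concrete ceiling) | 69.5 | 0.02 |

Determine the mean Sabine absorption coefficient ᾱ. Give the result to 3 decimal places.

S = Σ Sᵢ = 69.5 + 14.8 + 9.8 + 67.4 + 19 + 69.5 = 250.0 m².
A = 69.5*0.03 + 14.8*0.01 + 9.8*0.34 + 67.4*0.04 + 19*0.08 + 69.5*0.02 = 11.171 sabins.
ᾱ = A/S = 0.045.

0.045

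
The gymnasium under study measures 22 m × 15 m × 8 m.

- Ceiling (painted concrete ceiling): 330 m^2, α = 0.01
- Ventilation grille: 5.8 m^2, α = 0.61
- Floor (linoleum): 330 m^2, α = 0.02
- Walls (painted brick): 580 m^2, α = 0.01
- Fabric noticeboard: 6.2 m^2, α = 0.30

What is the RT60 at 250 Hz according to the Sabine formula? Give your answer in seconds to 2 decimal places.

Equivalent absorption area: A = 330×0.01 + 5.8×0.61 + 330×0.02 + 580×0.01 + 6.2×0.30 = 21.098 m^2.
V = 22·15·8 = 2640 m³.
T = 0.161 V/A = 0.161·2640/21.098 = 20.15 s.

20.15 s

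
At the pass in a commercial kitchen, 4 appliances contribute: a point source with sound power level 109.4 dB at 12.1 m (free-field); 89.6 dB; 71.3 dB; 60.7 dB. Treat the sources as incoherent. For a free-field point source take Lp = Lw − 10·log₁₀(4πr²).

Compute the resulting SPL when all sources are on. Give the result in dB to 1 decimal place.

Source at 12.1 m: Lp = 109.4 − 10·log₁₀(4π·12.1²) = 109.4 − 10·log₁₀(1839.842) = 76.8 dB.
Σ 10^(Lᵢ/10) = 9.745e+08.
Back to dB: 10·log₁₀ Σ = 89.9 dB.

89.9 dB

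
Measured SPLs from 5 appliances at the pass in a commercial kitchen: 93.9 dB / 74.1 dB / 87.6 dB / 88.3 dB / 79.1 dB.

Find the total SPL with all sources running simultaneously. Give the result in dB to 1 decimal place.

Sum in the linear (power) domain: Σ 10^(Lᵢ/10) = 10^(93.9/10) + 10^(74.1/10) + 10^(87.6/10) + 10^(88.3/10) + 10^(79.1/10) = 3.813e+09.
L_total = 10·log₁₀(3.813e+09) = 95.8 dB.

95.8 dB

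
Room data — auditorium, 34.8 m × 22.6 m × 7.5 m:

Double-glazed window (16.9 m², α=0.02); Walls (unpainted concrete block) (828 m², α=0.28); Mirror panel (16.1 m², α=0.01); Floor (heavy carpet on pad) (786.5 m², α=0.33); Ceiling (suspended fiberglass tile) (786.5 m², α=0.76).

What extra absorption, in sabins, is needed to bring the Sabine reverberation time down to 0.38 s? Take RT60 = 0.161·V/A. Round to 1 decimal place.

Total absorption A₁ = 16.9*0.02 + 828*0.28 + 16.1*0.01 + 786.5*0.33 + 786.5*0.76
  = 0.338 + 231.840 + 0.161 + 259.545 + 597.740 = 1089.624 m² sabins.
For T = 0.38 s, need A₂ = 0.161·V/T = 0.161·5898.6/0.38 = 2499.144 sabins.
ΔA = A₂ − A₁ = 2499.144 − 1089.624 = 1409.5 sabins.

1409.5 sabins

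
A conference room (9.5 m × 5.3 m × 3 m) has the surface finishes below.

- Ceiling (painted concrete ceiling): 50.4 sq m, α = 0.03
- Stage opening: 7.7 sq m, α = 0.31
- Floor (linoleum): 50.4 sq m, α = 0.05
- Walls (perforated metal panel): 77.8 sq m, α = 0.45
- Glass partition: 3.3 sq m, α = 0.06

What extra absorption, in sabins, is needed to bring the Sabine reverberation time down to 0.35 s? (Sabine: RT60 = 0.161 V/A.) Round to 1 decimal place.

Summing Sᵢαᵢ: 1.512 + 2.387 + 2.520 + 35.010 + 0.198 → A₁ = 41.627 sabins.
V = 151.05 m³. Required absorption A₂ = 0.161 × 151.05 / 0.35 = 69.483 sabins.
Shortfall: 69.483 − 41.627 = 27.9 sabins.

27.9 sabins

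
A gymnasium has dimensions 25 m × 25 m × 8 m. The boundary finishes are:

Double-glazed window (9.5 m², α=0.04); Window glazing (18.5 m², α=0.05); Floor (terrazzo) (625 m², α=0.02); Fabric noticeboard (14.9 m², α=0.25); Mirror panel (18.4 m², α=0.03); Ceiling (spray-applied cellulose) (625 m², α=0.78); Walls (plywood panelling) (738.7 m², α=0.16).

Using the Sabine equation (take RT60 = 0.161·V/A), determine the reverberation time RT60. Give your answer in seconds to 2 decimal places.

1.29 sec

Equivalent absorption area: A = 9.5*0.04 + 18.5*0.05 + 625*0.02 + 14.9*0.25 + 18.4*0.03 + 625*0.78 + 738.7*0.16 = 623.774 m².
Volume V = 25 × 25 × 8 = 5000 m³.
Sabine: RT60 = 0.161 × 5000 / 623.774 = 1.29 s.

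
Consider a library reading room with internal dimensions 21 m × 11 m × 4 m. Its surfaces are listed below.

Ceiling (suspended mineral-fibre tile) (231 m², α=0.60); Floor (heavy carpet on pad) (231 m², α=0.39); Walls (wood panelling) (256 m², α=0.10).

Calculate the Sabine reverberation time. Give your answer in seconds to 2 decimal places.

A = Σ Sᵢαᵢ = 231*0.60 + 231*0.39 + 256*0.10 = 254.290 sabins.
Volume V = 21 × 11 × 4 = 924 m³.
T = 0.161 V/A = 0.161·924/254.290 = 0.59 s.

0.59 s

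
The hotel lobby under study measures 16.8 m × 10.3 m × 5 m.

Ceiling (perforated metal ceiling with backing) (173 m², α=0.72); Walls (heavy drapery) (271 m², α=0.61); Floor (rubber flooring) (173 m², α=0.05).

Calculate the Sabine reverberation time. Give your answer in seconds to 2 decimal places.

0.47 s

A = Σ Sᵢαᵢ = 173·0.72 + 271·0.61 + 173·0.05 = 298.520 sabins.
Room volume: 865.2 m³.
T = 0.161 V/A = 0.161·865.2/298.520 = 0.47 s.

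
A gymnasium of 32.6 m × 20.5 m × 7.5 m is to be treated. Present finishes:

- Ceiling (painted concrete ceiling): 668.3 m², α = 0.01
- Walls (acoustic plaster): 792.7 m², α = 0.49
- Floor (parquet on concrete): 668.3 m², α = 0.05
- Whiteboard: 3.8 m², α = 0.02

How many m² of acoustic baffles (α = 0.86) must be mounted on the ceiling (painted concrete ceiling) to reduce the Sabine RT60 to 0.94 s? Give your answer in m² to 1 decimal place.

Summing Sᵢαᵢ: 6.683 + 388.423 + 33.415 + 0.076 → A₁ = 428.597 sabins.
Required A₂ = 0.161·5012.25/0.94 = 858.481 sabins.
ΔA needed = 858.481 − 428.597 = 429.884 sabins.
Each m² of panel replacing the ceiling (painted concrete ceiling) adds (0.86 − 0.01) = 0.85 sabins.
Area = ΔA/Δα = 429.884/0.85 = 505.7 m².

505.7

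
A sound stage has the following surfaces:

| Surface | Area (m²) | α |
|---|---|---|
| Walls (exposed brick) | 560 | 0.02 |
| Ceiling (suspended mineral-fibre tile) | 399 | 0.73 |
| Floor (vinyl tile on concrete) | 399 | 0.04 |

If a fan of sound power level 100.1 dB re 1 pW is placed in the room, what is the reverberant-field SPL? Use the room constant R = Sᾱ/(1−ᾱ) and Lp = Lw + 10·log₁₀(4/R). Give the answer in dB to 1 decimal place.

79.9 dB

Σ(Sᵢαᵢ) = 560·0.02 + 399·0.73 + 399·0.04 = 318.430; total area S = 1358.0 m².
ᾱ = 0.2345, so room constant R = A/(1−ᾱ) = 415.976 m².
Lp = 100.1 + 10·log₁₀(4/415.976) = 100.1 + (-20.17) = 79.9 dB.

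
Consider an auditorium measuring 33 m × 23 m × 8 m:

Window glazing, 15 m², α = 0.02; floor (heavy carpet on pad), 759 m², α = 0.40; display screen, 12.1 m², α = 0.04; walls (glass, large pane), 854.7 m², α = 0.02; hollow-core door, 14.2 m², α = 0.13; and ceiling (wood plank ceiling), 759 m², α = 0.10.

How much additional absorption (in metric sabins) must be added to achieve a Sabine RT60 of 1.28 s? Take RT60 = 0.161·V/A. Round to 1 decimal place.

Summing Sᵢαᵢ: 0.300 + 303.600 + 0.484 + 17.094 + 1.846 + 75.900 → A₁ = 399.224 sabins.
V = 6072 m³. Required absorption A₂ = 0.161 × 6072 / 1.28 = 763.744 sabins.
Shortfall: 763.744 − 399.224 = 364.5 sabins.

364.5 sabins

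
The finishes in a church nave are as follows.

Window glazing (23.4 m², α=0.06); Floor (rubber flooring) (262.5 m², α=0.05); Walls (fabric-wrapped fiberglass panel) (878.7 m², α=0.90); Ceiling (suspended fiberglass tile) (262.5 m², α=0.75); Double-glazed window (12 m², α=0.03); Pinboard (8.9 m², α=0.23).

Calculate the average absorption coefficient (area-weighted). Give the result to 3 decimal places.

Total surface area S = 1448.0 m².
Weighted sum Σ Sα = 1004.641.
ᾱ = A/S = 0.694.

0.694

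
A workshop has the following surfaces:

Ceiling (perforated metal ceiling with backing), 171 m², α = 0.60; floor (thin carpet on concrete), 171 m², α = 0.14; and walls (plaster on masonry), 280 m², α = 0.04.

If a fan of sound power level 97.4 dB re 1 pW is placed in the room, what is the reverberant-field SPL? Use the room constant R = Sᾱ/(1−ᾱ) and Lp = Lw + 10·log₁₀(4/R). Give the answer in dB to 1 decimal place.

A = 137.740 sabins; S = 622.0 m².
ᾱ = 0.2214, so room constant R = A/(1−ᾱ) = 176.907 m².
Lp = Lw + 10 log₁₀(4/R) = 97.4 -16.46 = 80.9 dB.

80.9 dB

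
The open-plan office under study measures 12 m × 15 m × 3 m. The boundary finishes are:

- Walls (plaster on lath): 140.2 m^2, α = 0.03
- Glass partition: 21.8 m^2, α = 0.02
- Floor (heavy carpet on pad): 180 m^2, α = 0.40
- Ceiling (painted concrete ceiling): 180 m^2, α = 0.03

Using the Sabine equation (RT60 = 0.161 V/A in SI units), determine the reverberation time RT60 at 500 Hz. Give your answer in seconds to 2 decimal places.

1.06 sec

Total absorption A = 140.2·0.03 + 21.8·0.02 + 180·0.40 + 180·0.03
  = 4.206 + 0.436 + 72.000 + 5.400 = 82.042 m^2 sabins.
Volume V = 12 × 15 × 3 = 540 m³.
Sabine: RT60 = 0.161 × 540 / 82.042 = 1.06 s.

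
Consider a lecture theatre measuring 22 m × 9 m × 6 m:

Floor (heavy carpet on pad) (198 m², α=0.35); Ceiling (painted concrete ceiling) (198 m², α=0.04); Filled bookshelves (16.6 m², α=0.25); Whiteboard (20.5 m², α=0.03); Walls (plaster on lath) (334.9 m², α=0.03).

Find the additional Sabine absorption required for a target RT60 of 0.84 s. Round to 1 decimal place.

135.7 sabins

Summing Sᵢαᵢ: 69.300 + 7.920 + 4.150 + 0.615 + 10.047 → A₁ = 92.032 sabins.
Target A₂ = 0.161·1188/0.84 = 227.700 sabins (V = 1188 m³).
Additional absorption ΔA = 227.700 − 92.032 = 135.7 sabins.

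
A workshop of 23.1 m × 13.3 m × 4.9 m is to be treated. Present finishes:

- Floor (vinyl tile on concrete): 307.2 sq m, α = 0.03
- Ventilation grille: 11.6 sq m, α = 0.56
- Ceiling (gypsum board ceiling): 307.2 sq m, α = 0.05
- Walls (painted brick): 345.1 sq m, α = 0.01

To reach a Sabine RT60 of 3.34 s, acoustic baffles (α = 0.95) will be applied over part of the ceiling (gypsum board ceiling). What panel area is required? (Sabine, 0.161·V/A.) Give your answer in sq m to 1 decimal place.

42.3

Equivalent absorption area: A₁ = 307.2·0.03 + 11.6·0.56 + 307.2·0.05 + 345.1·0.01 = 34.523 sq m.
Required A₂ = 0.161·1505.427/3.34 = 72.567 sabins.
Absorption to add: 72.567 − 34.523 = 38.044 sabins.
Each sq m of panel replacing the ceiling (gypsum board ceiling) adds (0.95 − 0.05) = 0.90 sabins.
Panel area = 38.044 / 0.90 = 42.3 sq m.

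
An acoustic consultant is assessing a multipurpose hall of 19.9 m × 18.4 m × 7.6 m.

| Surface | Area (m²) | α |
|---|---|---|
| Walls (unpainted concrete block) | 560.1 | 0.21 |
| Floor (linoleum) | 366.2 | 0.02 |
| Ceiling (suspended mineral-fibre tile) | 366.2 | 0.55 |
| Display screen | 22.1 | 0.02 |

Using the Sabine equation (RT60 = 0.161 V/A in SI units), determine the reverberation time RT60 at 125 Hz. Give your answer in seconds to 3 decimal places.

1.371 seconds

A = Σ Sᵢαᵢ = 560.1·0.21 + 366.2·0.02 + 366.2·0.55 + 22.1·0.02 = 326.797 sabins.
V = 19.9·18.4·7.6 = 2782.816 m³.
Sabine: RT60 = 0.161 × 2782.816 / 326.797 = 1.371 s.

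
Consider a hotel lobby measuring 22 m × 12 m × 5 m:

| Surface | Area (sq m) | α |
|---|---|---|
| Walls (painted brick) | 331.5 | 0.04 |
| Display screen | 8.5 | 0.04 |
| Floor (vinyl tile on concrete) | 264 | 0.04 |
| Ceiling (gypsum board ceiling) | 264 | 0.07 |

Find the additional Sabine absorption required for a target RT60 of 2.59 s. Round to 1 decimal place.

39.4 sabins

A₁ = Σ Sᵢαᵢ = 331.5*0.04 + 8.5*0.04 + 264*0.04 + 264*0.07 = 42.640 sabins.
V = 1320 m³. Required absorption A₂ = 0.161 × 1320 / 2.59 = 82.054 sabins.
Additional absorption ΔA = 82.054 − 42.640 = 39.4 sabins.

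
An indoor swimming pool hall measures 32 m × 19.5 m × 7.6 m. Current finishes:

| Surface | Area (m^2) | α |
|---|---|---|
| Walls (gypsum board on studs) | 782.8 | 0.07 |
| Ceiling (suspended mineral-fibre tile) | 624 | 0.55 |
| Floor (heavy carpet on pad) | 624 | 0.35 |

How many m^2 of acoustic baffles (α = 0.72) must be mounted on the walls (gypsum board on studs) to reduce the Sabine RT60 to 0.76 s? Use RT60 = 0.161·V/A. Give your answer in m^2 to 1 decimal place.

597.3

Total absorption A₁ = 782.8×0.07 + 624×0.55 + 624×0.35
  = 54.796 + 343.200 + 218.400 = 616.396 m^2 sabins.
V = 4742.4 m³. Target absorption A₂ = 0.161 × 4742.4 / 0.76 = 1004.640 sabins.
ΔA needed = 1004.640 − 616.396 = 388.244 sabins.
Net gain per m^2: Δα = 0.72 − 0.07 = 0.65.
Panel area = 388.244 / 0.65 = 597.3 m^2.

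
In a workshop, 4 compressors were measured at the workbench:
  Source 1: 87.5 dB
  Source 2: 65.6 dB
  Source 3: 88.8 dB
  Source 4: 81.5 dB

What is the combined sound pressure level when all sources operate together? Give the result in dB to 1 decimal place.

91.7 dB

Converting to relative power and adding: 10^(87.5/10) + 10^(65.6/10) + 10^(88.8/10) + 10^(81.5/10) = 1.466e+09.
L_total = 10·log₁₀(1.466e+09) = 91.7 dB.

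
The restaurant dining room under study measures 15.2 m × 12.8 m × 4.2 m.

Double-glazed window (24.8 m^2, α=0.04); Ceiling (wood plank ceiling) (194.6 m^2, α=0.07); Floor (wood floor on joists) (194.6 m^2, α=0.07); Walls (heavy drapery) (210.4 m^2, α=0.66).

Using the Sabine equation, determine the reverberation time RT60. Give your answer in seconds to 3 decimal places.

0.787 seconds

Summing Sᵢαᵢ: 0.992 + 13.622 + 13.622 + 138.864 → A = 167.100 sabins.
Room volume: 817.152 m³.
RT60 = 0.161 · V / A = 0.161 × 817.152 / 167.100 = 0.787 s.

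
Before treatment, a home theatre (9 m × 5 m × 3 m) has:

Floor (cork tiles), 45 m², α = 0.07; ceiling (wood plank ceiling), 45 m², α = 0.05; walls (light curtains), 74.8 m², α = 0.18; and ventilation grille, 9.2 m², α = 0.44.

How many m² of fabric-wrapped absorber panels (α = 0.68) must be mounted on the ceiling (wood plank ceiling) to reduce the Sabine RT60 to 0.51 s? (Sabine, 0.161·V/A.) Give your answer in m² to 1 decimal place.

Total absorption A₁ = 45*0.07 + 45*0.05 + 74.8*0.18 + 9.2*0.44
  = 3.150 + 2.250 + 13.464 + 4.048 = 22.912 m² sabins.
Required A₂ = 0.161·135/0.51 = 42.618 sabins.
ΔA needed = 42.618 − 22.912 = 19.706 sabins.
Each m² of panel replacing the ceiling (wood plank ceiling) adds (0.68 − 0.05) = 0.63 sabins.
Panel area = 19.706 / 0.63 = 31.3 m².

31.3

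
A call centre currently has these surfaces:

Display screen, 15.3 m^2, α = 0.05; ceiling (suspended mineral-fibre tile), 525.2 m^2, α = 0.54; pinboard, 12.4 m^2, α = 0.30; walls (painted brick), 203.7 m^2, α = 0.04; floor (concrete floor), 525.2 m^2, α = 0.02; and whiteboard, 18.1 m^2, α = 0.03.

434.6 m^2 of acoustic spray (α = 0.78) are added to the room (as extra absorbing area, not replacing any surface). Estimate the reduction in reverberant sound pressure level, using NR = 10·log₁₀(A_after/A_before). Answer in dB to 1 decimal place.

3.2 dB

Total absorption A_before = 15.3*0.05 + 525.2*0.54 + 12.4*0.30 + 203.7*0.04 + 525.2*0.02 + 18.1*0.03
  = 0.765 + 283.608 + 3.720 + 8.148 + 10.504 + 0.543 = 307.288 m^2 sabins.
Treatment contributes 434.6·0.78 = 338.988 sabins.
New total A_after = 646.276 sabins.
Reduction = 10 log₁₀(A_after/A_before) = 10 log₁₀(2.1032) = 3.2 dB.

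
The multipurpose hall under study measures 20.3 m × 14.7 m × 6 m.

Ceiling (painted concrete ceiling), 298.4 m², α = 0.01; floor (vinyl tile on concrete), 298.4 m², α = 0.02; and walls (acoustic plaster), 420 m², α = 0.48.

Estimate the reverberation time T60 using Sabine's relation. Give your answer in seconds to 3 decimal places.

1.369 seconds

Summing Sᵢαᵢ: 2.984 + 5.968 + 201.600 → A = 210.552 sabins.
Volume V = 20.3 × 14.7 × 6 = 1790.46 m³.
Sabine: RT60 = 0.161 × 1790.46 / 210.552 = 1.369 s.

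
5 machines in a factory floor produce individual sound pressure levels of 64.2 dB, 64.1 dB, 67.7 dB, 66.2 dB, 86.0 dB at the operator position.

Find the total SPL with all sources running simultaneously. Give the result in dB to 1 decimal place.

86.2 dB

Σ 10^(Lᵢ/10) = 4.134e+08.
L_total = 10·log₁₀(4.134e+08) = 86.2 dB.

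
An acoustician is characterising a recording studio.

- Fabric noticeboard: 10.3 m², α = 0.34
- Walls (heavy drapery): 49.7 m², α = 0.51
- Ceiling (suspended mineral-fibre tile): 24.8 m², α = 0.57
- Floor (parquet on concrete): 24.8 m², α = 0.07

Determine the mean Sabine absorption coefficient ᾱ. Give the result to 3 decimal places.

0.408

S = Σ Sᵢ = 10.3 + 49.7 + 24.8 + 24.8 = 109.6 m².
Weighted sum Σ Sα = 44.721.
ᾱ = 44.721 / 109.6 = 0.408.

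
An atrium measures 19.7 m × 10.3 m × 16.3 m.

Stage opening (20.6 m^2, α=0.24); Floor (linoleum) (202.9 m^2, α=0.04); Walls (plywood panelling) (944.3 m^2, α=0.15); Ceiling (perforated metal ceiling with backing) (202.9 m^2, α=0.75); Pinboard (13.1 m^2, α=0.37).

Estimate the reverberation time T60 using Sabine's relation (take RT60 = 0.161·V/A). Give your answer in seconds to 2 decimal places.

1.71 s

A = Σ Sᵢαᵢ = 20.6×0.24 + 202.9×0.04 + 944.3×0.15 + 202.9×0.75 + 13.1×0.37 = 311.727 sabins.
Room volume: 3307.433 m³.
T = 0.161 V/A = 0.161·3307.433/311.727 = 1.71 s.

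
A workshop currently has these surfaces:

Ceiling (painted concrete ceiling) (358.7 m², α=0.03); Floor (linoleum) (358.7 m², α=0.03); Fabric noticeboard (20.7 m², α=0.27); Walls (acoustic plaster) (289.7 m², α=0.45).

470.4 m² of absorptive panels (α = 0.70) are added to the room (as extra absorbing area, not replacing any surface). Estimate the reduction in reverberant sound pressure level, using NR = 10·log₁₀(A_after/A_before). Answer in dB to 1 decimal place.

4.9 dB

Summing Sᵢαᵢ: 10.761 + 10.761 + 5.589 + 130.365 → A_before = 157.476 sabins.
Added absorption = 470.4 × 0.70 = 329.280 sabins.
New total A_after = 486.756 sabins.
NR = 10·log₁₀(486.756/157.476) = 4.9 dB.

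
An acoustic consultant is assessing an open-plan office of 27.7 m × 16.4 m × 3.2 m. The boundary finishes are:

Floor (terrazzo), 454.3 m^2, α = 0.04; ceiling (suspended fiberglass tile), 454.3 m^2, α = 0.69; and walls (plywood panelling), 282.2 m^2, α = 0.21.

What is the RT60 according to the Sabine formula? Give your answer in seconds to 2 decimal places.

Equivalent absorption area: A = 454.3·0.04 + 454.3·0.69 + 282.2·0.21 = 390.901 m^2.
Volume V = 27.7 × 16.4 × 3.2 = 1453.696 m³.
T = 0.161 V/A = 0.161·1453.696/390.901 = 0.60 s.

0.60 sec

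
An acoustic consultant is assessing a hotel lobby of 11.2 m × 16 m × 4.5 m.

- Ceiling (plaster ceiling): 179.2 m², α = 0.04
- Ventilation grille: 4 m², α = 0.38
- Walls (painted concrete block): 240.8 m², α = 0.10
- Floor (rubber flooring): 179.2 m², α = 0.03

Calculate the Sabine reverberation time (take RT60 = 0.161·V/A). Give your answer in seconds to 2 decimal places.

Total absorption A = 179.2·0.04 + 4·0.38 + 240.8·0.10 + 179.2·0.03
  = 7.168 + 1.520 + 24.080 + 5.376 = 38.144 m² sabins.
Room volume: 806.4 m³.
T = 0.161 V/A = 0.161·806.4/38.144 = 3.40 s.

3.40 seconds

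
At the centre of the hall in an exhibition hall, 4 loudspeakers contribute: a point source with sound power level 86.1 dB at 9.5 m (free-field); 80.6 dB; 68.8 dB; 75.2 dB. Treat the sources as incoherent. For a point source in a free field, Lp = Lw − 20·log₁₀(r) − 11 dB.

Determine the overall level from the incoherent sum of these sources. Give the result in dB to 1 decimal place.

81.9 dB

Source at 9.5 m: Lp = 86.1 − 20·log₁₀(9.5) − 11 = 55.5 dB.
Sum in the linear (power) domain: Σ 10^(Lᵢ/10) = 10^(55.5/10) + 10^(80.6/10) + 10^(68.8/10) + 10^(75.2/10) = 1.559e+08.
Back to dB: 10·log₁₀ Σ = 81.9 dB.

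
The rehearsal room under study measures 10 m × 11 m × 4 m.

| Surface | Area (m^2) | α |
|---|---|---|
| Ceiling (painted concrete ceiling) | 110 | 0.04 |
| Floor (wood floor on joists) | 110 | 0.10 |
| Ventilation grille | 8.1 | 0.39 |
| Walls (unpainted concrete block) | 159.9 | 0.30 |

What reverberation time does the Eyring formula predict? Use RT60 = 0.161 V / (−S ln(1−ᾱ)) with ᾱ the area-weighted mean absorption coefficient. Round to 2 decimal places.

0.97 seconds

S = Σ Sᵢ = 388.0 m^2.
Absorption A = 110·0.04 + 110·0.10 + 8.1·0.39 + 159.9·0.30 = 66.529 sabins.
ᾱ = 66.529 / 388.0 = 0.1715.
−S·ln(1−ᾱ) = −388.0 × ln(1 − 0.1715) = 72.998.
V = 10 × 11 × 4 = 440 m³.
RT60 = 0.161 × 440 / 72.998 = 0.97 s.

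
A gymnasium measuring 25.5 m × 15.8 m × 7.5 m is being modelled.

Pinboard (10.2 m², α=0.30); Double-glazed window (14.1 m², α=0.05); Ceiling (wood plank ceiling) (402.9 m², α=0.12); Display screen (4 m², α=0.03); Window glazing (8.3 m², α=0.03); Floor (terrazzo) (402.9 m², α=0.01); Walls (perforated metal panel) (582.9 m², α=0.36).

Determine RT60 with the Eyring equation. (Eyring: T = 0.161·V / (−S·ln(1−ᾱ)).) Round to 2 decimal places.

1.65 s

S = Σ Sᵢ = 1425.3 m².
Absorption A = 10.2·0.30 + 14.1·0.05 + 402.9·0.12 + 4·0.03 + 8.3·0.03 + 402.9·0.01 + 582.9·0.36 = 266.355 sabins.
ᾱ = 266.355 / 1425.3 = 0.1869.
−S·ln(1−ᾱ) = −1425.3 × ln(1 − 0.1869) = 294.896.
V = 25.5 × 15.8 × 7.5 = 3021.75 m³.
RT60 = 0.161 × 3021.75 / 294.896 = 1.65 s.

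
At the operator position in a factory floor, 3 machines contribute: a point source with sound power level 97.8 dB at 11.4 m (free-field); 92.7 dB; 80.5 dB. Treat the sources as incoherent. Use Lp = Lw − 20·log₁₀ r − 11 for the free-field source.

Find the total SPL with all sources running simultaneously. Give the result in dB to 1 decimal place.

93.0 dB

Source at 11.4 m: Lp = 97.8 − 20·log₁₀(11.4) − 11 = 65.7 dB.
Σ 10^(Lᵢ/10) = 1.978e+09.
Combined level = 10 log₁₀(1.978e+09) = 93.0 dB.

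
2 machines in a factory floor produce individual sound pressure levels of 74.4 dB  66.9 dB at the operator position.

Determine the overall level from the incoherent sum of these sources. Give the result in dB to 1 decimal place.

75.1 dB

Σ 10^(Lᵢ/10) = 3.244e+07.
L_total = 10·log₁₀(3.244e+07) = 75.1 dB.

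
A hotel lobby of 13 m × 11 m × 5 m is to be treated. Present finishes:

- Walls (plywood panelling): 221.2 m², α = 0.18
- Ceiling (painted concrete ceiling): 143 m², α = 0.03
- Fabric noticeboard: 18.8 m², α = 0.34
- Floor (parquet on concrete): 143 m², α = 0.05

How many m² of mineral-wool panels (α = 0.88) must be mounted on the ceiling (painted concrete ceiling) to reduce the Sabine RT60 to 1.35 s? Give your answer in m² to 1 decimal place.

Equivalent absorption area: A₁ = 221.2*0.18 + 143*0.03 + 18.8*0.34 + 143*0.05 = 57.648 m².
Required A₂ = 0.161·715/1.35 = 85.270 sabins.
Absorption to add: 85.270 − 57.648 = 27.622 sabins.
Each m² of panel replacing the ceiling (painted concrete ceiling) adds (0.88 − 0.03) = 0.85 sabins.
Area = ΔA/Δα = 27.622/0.85 = 32.5 m².

32.5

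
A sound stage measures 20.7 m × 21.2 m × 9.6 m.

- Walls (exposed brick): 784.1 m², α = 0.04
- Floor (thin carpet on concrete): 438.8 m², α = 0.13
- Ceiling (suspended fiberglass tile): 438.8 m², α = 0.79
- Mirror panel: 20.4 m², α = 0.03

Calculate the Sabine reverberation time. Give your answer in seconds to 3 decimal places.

1.557 s

Equivalent absorption area: A = 784.1·0.04 + 438.8·0.13 + 438.8·0.79 + 20.4·0.03 = 435.672 m².
Room volume: 4212.864 m³.
RT60 = 0.161 · V / A = 0.161 × 4212.864 / 435.672 = 1.557 s.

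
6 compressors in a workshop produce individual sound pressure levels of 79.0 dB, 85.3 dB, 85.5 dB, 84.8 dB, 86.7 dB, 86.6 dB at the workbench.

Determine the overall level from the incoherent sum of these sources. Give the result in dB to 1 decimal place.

93.0 dB

Converting to relative power and adding: 10^(79.0/10) + 10^(85.3/10) + 10^(85.5/10) + 10^(84.8/10) + 10^(86.7/10) + 10^(86.6/10) = 2e+09.
L_total = 10·log₁₀(2e+09) = 93.0 dB.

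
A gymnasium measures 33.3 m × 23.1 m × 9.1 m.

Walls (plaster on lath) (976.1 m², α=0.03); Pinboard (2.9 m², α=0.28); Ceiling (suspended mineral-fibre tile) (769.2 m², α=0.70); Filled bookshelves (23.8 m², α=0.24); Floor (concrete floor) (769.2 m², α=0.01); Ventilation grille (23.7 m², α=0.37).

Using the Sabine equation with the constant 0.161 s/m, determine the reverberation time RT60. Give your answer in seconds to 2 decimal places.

1.91 seconds

A = Σ Sᵢαᵢ = 976.1·0.03 + 2.9·0.28 + 769.2·0.70 + 23.8·0.24 + 769.2·0.01 + 23.7·0.37 = 590.708 sabins.
V = 33.3·23.1·9.1 = 6999.993 m³.
T = 0.161 V/A = 0.161·6999.993/590.708 = 1.91 s.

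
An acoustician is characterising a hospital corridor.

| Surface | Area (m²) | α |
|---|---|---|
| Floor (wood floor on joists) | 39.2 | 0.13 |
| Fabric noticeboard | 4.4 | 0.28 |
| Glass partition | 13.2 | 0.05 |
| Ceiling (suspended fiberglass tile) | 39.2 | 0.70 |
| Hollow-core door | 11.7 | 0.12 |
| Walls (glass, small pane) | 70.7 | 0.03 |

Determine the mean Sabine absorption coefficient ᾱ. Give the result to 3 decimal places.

S = Σ Sᵢ = 39.2 + 4.4 + 13.2 + 39.2 + 11.7 + 70.7 = 178.4 m².
Weighted sum Σ Sα = 37.953.
ᾱ = 37.953 / 178.4 = 0.213.

0.213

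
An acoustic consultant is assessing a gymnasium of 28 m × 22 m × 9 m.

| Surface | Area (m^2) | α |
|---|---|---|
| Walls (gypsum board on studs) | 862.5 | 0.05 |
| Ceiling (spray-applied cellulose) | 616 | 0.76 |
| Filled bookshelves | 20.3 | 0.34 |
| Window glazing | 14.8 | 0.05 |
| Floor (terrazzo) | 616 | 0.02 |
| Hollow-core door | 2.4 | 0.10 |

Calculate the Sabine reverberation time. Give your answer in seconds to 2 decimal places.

A = Σ Sᵢαᵢ = 862.5·0.05 + 616·0.76 + 20.3·0.34 + 14.8·0.05 + 616·0.02 + 2.4·0.10 = 531.487 sabins.
Room volume: 5544 m³.
Sabine: RT60 = 0.161 × 5544 / 531.487 = 1.68 s.

1.68 seconds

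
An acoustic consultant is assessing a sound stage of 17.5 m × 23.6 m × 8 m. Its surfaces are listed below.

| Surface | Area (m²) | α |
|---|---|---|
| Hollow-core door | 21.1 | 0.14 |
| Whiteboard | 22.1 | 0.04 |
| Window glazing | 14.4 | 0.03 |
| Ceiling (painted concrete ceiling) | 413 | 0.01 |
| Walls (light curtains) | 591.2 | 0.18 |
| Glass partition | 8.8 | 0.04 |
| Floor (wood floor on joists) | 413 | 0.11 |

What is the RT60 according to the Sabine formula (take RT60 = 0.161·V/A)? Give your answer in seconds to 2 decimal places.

Summing Sᵢαᵢ: 2.954 + 0.884 + 0.432 + 4.130 + 106.416 + 0.352 + 45.430 → A = 160.598 sabins.
Room volume: 3304 m³.
Sabine: RT60 = 0.161 × 3304 / 160.598 = 3.31 s.

3.31 sec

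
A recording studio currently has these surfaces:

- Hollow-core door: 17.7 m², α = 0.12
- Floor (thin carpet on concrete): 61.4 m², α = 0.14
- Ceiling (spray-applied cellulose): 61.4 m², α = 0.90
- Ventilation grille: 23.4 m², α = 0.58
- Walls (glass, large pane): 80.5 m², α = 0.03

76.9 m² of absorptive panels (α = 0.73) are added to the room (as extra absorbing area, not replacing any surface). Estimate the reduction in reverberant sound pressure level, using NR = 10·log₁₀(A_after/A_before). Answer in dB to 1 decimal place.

2.3 dB

A_before = Σ Sᵢαᵢ = 17.7×0.12 + 61.4×0.14 + 61.4×0.90 + 23.4×0.58 + 80.5×0.03 = 81.967 sabins.
Treatment contributes 76.9·0.73 = 56.137 sabins.
A_after = 81.967 + 56.137 = 138.104 sabins.
Reduction = 10 log₁₀(A_after/A_before) = 10 log₁₀(1.6849) = 2.3 dB.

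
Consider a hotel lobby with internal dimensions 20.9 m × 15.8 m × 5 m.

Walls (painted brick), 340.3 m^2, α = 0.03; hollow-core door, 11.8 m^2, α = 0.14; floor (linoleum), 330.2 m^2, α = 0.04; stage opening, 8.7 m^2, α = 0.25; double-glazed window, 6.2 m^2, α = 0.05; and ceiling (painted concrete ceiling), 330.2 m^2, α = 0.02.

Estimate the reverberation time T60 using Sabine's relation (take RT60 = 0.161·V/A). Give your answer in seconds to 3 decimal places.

Total absorption A = 340.3*0.03 + 11.8*0.14 + 330.2*0.04 + 8.7*0.25 + 6.2*0.05 + 330.2*0.02
  = 10.209 + 1.652 + 13.208 + 2.175 + 0.310 + 6.604 = 34.158 m^2 sabins.
Room volume: 1651.1 m³.
RT60 = 0.161 · V / A = 0.161 × 1651.1 / 34.158 = 7.782 s.

7.782 s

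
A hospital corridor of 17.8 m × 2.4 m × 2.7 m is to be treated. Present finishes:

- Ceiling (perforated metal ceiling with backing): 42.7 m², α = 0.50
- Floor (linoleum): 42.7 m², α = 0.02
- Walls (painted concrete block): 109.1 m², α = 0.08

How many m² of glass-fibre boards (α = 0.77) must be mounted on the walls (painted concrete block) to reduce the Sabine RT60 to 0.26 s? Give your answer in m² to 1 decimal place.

58.7

Equivalent absorption area: A₁ = 42.7·0.50 + 42.7·0.02 + 109.1·0.08 = 30.932 m².
V = 115.344 m³. Target absorption A₂ = 0.161 × 115.344 / 0.26 = 71.425 sabins.
ΔA needed = 71.425 − 30.932 = 40.493 sabins.
Net gain per m²: Δα = 0.77 − 0.08 = 0.69.
Area = ΔA/Δα = 40.493/0.69 = 58.7 m².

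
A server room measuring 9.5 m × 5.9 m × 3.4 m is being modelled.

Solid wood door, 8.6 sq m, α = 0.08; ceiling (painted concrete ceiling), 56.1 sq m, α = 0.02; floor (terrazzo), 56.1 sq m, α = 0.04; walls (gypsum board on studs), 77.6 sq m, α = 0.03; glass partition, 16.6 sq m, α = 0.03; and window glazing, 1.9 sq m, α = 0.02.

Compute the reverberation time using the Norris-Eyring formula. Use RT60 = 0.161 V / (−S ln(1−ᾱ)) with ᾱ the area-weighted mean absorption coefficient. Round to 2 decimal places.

S = Σ Sᵢ = 216.9 sq m.
Σ(Sᵢαᵢ) = 8.6×0.08 + 56.1×0.02 + 56.1×0.04 + 77.6×0.03 + 16.6×0.03 + 1.9×0.02 = 6.918.
ᾱ = 6.918 / 216.9 = 0.0319.
−S·ln(1−ᾱ) = −216.9 × ln(1 − 0.0319) = 7.032.
V = 9.5 × 5.9 × 3.4 = 190.57 m³.
T = 0.161·V/[−S·ln(1−ᾱ)] = 0.161·190.57/7.032 = 4.36 s.

4.36 seconds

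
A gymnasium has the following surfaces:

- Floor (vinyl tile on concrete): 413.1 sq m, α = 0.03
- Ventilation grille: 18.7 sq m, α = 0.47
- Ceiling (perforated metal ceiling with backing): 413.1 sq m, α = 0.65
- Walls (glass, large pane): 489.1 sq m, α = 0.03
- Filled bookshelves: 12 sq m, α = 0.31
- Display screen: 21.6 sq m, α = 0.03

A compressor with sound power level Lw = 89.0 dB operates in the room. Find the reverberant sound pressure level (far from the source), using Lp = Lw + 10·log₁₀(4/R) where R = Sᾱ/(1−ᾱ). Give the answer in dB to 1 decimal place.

A = 308.738 sabins; S = 1367.6 sq m.
ᾱ = 308.738/1367.6 = 0.2258; R = Sᾱ/(1−ᾱ) = 308.738/(1−0.2258) = 398.783 sq m.
Lp = Lw + 10 log₁₀(4/R) = 89.0 -19.99 = 69.0 dB.

69.0 dB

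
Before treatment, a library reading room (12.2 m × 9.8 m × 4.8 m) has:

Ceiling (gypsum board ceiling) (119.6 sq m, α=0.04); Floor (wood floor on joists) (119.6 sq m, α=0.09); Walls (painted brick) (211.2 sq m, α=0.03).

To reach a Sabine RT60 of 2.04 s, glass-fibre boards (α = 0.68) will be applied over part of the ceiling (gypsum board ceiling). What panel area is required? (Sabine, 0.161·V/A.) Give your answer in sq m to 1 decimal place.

Summing Sᵢαᵢ: 4.784 + 10.764 + 6.336 → A₁ = 21.884 sabins.
Required A₂ = 0.161·573.888/2.04 = 45.292 sabins.
Absorption to add: 45.292 − 21.884 = 23.408 sabins.
Net gain per sq m: Δα = 0.68 − 0.04 = 0.64.
Panel area = 23.408 / 0.64 = 36.6 sq m.

36.6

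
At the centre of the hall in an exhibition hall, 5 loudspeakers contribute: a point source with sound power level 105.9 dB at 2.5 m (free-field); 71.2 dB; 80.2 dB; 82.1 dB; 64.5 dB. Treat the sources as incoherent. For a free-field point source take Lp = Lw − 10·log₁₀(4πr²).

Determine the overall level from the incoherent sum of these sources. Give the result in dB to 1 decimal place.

88.9 dB

Source at 2.5 m: Lp = 105.9 − 10·log₁₀(4π·2.5²) = 105.9 − 10·log₁₀(78.540) = 86.9 dB.
Σ 10^(Lᵢ/10) = 7.727e+08.
L_total = 10·log₁₀(7.727e+08) = 88.9 dB.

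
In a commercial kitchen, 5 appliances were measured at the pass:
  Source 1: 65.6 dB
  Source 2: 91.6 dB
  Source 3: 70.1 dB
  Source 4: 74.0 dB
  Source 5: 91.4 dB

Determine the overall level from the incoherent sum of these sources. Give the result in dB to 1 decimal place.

94.6 dB

Sum in the linear (power) domain: Σ 10^(Lᵢ/10) = 10^(65.6/10) + 10^(91.6/10) + 10^(70.1/10) + 10^(74.0/10) + 10^(91.4/10) = 2.865e+09.
L_total = 10·log₁₀(2.865e+09) = 94.6 dB.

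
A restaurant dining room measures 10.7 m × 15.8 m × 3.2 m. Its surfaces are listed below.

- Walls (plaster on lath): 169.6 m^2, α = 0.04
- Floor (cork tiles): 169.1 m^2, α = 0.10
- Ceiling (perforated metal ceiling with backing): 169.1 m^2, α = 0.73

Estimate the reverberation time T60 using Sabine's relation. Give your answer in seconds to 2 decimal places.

0.59 s

Summing Sᵢαᵢ: 6.784 + 16.910 + 123.443 → A = 147.137 sabins.
V = 10.7·15.8·3.2 = 540.992 m³.
T = 0.161 V/A = 0.161·540.992/147.137 = 0.59 s.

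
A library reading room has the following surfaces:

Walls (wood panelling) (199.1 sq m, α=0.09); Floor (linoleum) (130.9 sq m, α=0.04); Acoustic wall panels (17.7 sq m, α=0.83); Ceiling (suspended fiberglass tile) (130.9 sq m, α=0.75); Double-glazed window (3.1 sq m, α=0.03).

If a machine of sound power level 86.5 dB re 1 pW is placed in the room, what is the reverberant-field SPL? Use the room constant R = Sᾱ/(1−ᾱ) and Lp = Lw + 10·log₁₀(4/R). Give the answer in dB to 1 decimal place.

Σ(Sᵢαᵢ) = 199.1·0.09 + 130.9·0.04 + 17.7·0.83 + 130.9·0.75 + 3.1·0.03 = 136.114; total area S = 481.7 sq m.
ᾱ = 0.2826, so room constant R = A/(1−ᾱ) = 189.732 sq m.
Lp = Lw + 10 log₁₀(4/R) = 86.5 -16.76 = 69.7 dB.

69.7 dB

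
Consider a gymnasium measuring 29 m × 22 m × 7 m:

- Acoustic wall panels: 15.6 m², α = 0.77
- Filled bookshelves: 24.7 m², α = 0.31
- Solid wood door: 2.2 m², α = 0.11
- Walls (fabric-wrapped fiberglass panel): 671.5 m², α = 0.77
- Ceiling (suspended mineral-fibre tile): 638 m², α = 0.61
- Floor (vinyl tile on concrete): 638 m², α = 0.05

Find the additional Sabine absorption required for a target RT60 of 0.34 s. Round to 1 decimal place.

1156.7 sabins

Summing Sᵢαᵢ: 12.012 + 7.657 + 0.242 + 517.055 + 389.180 + 31.900 → A₁ = 958.046 sabins.
Target A₂ = 0.161·4466/0.34 = 2114.782 sabins (V = 4466 m³).
Shortfall: 2114.782 − 958.046 = 1156.7 sabins.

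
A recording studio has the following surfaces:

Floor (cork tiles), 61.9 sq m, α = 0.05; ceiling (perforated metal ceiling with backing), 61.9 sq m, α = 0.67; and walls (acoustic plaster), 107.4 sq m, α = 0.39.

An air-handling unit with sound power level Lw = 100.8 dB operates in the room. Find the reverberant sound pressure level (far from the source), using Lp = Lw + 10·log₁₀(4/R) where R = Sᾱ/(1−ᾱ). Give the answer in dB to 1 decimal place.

85.4 dB

Σ(Sᵢαᵢ) = 61.9·0.05 + 61.9·0.67 + 107.4·0.39 = 86.454; total area S = 231.2 sq m.
ᾱ = 86.454/231.2 = 0.3739; R = Sᾱ/(1−ᾱ) = 86.454/(1−0.3739) = 138.083 sq m.
Lp = Lw + 10 log₁₀(4/R) = 100.8 -15.38 = 85.4 dB.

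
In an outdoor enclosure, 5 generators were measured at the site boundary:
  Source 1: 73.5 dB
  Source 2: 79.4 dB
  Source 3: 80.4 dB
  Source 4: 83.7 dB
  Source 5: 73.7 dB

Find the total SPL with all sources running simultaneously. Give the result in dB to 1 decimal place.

86.8 dB

Σ 10^(Lᵢ/10) = 4.77e+08.
Combined level = 10 log₁₀(4.77e+08) = 86.8 dB.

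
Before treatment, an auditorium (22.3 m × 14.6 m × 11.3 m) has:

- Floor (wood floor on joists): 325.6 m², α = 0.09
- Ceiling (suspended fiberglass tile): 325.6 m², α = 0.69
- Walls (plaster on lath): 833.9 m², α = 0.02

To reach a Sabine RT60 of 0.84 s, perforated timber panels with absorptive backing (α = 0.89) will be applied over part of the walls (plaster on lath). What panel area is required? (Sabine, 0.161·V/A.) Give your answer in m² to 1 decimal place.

499.4

Total absorption A₁ = 325.6·0.09 + 325.6·0.69 + 833.9·0.02
  = 29.304 + 224.664 + 16.678 = 270.646 m² sabins.
V = 3679.054 m³. Target absorption A₂ = 0.161 × 3679.054 / 0.84 = 705.152 sabins.
ΔA needed = 705.152 − 270.646 = 434.506 sabins.
Each m² of panel replacing the walls (plaster on lath) adds (0.89 − 0.02) = 0.87 sabins.
Panel area = 434.506 / 0.87 = 499.4 m².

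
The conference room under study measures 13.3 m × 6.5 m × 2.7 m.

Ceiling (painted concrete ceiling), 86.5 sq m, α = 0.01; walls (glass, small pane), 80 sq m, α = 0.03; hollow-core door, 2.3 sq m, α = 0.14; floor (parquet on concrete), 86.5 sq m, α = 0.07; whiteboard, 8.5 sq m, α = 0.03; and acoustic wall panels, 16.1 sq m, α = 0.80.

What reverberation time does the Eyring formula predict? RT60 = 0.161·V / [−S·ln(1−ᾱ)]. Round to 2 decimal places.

1.58 seconds

S = Σ Sᵢ = 279.9 sq m.
Absorption A = 86.5·0.01 + 80·0.03 + 2.3·0.14 + 86.5·0.07 + 8.5·0.03 + 16.1·0.80 = 22.777 sabins.
Mean coefficient ᾱ = A/S = 0.0814.
Eyring denominator: −S ln(1−ᾱ) = 23.765.
V = 13.3 × 6.5 × 2.7 = 233.415 m³.
RT60 = 0.161 × 233.415 / 23.765 = 1.58 s.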